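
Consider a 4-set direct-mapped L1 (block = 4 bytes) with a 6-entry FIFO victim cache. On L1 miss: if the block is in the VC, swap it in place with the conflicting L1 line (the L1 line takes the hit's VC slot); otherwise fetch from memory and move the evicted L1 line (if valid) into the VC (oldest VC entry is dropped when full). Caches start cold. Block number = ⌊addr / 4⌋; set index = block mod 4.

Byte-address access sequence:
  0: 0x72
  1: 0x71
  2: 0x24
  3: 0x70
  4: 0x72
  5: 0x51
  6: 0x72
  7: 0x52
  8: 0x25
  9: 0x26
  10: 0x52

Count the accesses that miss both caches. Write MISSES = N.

MISSES = 3

  [0] addr=0x72 blk=28 s=0: MISS | VC []
  [1] addr=0x71 blk=28 s=0: L1-HIT | VC []
  [2] addr=0x24 blk=9 s=1: MISS | VC []
  [3] addr=0x70 blk=28 s=0: L1-HIT | VC []
  [4] addr=0x72 blk=28 s=0: L1-HIT | VC []
  [5] addr=0x51 blk=20 s=0: MISS | VC [28]
  [6] addr=0x72 blk=28 s=0: VC-HIT | VC [20]
  [7] addr=0x52 blk=20 s=0: VC-HIT | VC [28]
  [8] addr=0x25 blk=9 s=1: L1-HIT | VC [28]
  [9] addr=0x26 blk=9 s=1: L1-HIT | VC [28]
  [10] addr=0x52 blk=20 s=0: L1-HIT | VC [28]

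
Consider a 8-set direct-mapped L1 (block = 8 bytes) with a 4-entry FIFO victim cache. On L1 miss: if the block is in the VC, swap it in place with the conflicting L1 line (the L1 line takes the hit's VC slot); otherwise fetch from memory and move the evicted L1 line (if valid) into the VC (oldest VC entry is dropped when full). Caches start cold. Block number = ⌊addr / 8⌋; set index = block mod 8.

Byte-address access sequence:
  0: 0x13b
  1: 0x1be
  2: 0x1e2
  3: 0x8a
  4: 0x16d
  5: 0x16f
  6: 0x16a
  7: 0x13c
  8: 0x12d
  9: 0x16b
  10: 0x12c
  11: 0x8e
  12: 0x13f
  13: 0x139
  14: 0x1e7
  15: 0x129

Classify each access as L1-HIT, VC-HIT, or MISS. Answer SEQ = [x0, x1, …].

SEQ = [MISS, MISS, MISS, MISS, MISS, L1-HIT, L1-HIT, VC-HIT, MISS, VC-HIT, VC-HIT, L1-HIT, L1-HIT, L1-HIT, L1-HIT, L1-HIT]

#0 0x13b→b39/s7 MISS; vc=[]
#1 0x1be→b55/s7 MISS; vc=[39]
#2 0x1e2→b60/s4 MISS; vc=[39]
#3 0x8a→b17/s1 MISS; vc=[39]
#4 0x16d→b45/s5 MISS; vc=[39]
#5 0x16f→b45/s5 L1-HIT; vc=[39]
#6 0x16a→b45/s5 L1-HIT; vc=[39]
#7 0x13c→b39/s7 VC-HIT; vc=[55]
#8 0x12d→b37/s5 MISS; vc=[55,45]
#9 0x16b→b45/s5 VC-HIT; vc=[55,37]
#10 0x12c→b37/s5 VC-HIT; vc=[55,45]
#11 0x8e→b17/s1 L1-HIT; vc=[55,45]
#12 0x13f→b39/s7 L1-HIT; vc=[55,45]
#13 0x139→b39/s7 L1-HIT; vc=[55,45]
#14 0x1e7→b60/s4 L1-HIT; vc=[55,45]
#15 0x129→b37/s5 L1-HIT; vc=[55,45]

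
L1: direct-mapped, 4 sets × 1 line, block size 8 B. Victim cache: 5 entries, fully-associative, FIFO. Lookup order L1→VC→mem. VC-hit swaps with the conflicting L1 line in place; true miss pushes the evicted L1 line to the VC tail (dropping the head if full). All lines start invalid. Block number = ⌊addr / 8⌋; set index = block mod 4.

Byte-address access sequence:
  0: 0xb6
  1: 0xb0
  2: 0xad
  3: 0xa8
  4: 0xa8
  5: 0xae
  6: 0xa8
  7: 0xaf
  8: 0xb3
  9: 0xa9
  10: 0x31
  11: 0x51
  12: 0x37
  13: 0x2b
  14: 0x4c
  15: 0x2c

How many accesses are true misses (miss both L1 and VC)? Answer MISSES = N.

MISSES = 6

#0 0xb6→b22/s2 MISS; vc=[]
#1 0xb0→b22/s2 L1-HIT; vc=[]
#2 0xad→b21/s1 MISS; vc=[]
#3 0xa8→b21/s1 L1-HIT; vc=[]
#4 0xa8→b21/s1 L1-HIT; vc=[]
#5 0xae→b21/s1 L1-HIT; vc=[]
#6 0xa8→b21/s1 L1-HIT; vc=[]
#7 0xaf→b21/s1 L1-HIT; vc=[]
#8 0xb3→b22/s2 L1-HIT; vc=[]
#9 0xa9→b21/s1 L1-HIT; vc=[]
#10 0x31→b6/s2 MISS; vc=[22]
#11 0x51→b10/s2 MISS; vc=[22,6]
#12 0x37→b6/s2 VC-HIT; vc=[22,10]
#13 0x2b→b5/s1 MISS; vc=[22,10,21]
#14 0x4c→b9/s1 MISS; vc=[22,10,21,5]
#15 0x2c→b5/s1 VC-HIT; vc=[22,10,21,9]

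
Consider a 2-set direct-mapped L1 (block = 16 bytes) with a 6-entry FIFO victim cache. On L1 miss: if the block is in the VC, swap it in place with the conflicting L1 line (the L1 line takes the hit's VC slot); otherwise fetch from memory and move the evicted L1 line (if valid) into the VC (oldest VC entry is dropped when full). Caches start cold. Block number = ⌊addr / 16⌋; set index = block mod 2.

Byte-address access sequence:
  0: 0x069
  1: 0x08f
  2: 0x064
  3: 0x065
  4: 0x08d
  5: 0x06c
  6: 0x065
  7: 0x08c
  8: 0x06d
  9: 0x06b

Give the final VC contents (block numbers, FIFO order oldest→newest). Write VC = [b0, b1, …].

VC = [8]

  [0] addr=0x69 blk=6 s=0: MISS | VC []
  [1] addr=0x8f blk=8 s=0: MISS | VC [6]
  [2] addr=0x64 blk=6 s=0: VC-HIT | VC [8]
  [3] addr=0x65 blk=6 s=0: L1-HIT | VC [8]
  [4] addr=0x8d blk=8 s=0: VC-HIT | VC [6]
  [5] addr=0x6c blk=6 s=0: VC-HIT | VC [8]
  [6] addr=0x65 blk=6 s=0: L1-HIT | VC [8]
  [7] addr=0x8c blk=8 s=0: VC-HIT | VC [6]
  [8] addr=0x6d blk=6 s=0: VC-HIT | VC [8]
  [9] addr=0x6b blk=6 s=0: L1-HIT | VC [8]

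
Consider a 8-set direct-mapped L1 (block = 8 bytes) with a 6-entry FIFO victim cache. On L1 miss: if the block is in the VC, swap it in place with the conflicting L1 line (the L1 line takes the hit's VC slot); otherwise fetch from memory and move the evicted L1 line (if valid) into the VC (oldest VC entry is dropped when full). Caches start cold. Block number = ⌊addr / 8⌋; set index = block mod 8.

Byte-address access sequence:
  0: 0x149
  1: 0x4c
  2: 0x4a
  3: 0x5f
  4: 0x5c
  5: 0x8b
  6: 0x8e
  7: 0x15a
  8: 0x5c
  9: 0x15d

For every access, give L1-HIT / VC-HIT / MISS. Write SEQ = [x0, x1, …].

0: 0x149 (blk 41, set 1) → MISS  vc=[]
1: 0x4c (blk 9, set 1) → MISS  vc=[41]
2: 0x4a (blk 9, set 1) → L1-HIT  vc=[41]
3: 0x5f (blk 11, set 3) → MISS  vc=[41]
4: 0x5c (blk 11, set 3) → L1-HIT  vc=[41]
5: 0x8b (blk 17, set 1) → MISS  vc=[41, 9]
6: 0x8e (blk 17, set 1) → L1-HIT  vc=[41, 9]
7: 0x15a (blk 43, set 3) → MISS  vc=[41, 9, 11]
8: 0x5c (blk 11, set 3) → VC-HIT  vc=[41, 9, 43]
9: 0x15d (blk 43, set 3) → VC-HIT  vc=[41, 9, 11]

SEQ = [MISS, MISS, L1-HIT, MISS, L1-HIT, MISS, L1-HIT, MISS, VC-HIT, VC-HIT]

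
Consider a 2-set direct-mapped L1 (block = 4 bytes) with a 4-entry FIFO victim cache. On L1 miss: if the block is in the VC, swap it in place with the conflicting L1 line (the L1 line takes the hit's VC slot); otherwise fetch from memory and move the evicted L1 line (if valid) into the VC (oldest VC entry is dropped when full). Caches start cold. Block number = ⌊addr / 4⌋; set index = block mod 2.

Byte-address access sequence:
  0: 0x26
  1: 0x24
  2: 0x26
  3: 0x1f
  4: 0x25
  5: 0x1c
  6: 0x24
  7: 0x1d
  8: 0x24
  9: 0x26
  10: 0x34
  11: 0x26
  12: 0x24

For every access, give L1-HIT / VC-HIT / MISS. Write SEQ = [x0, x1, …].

  [0] addr=0x26 blk=9 s=1: MISS | VC []
  [1] addr=0x24 blk=9 s=1: L1-HIT | VC []
  [2] addr=0x26 blk=9 s=1: L1-HIT | VC []
  [3] addr=0x1f blk=7 s=1: MISS | VC [9]
  [4] addr=0x25 blk=9 s=1: VC-HIT | VC [7]
  [5] addr=0x1c blk=7 s=1: VC-HIT | VC [9]
  [6] addr=0x24 blk=9 s=1: VC-HIT | VC [7]
  [7] addr=0x1d blk=7 s=1: VC-HIT | VC [9]
  [8] addr=0x24 blk=9 s=1: VC-HIT | VC [7]
  [9] addr=0x26 blk=9 s=1: L1-HIT | VC [7]
  [10] addr=0x34 blk=13 s=1: MISS | VC [7, 9]
  [11] addr=0x26 blk=9 s=1: VC-HIT | VC [7, 13]
  [12] addr=0x24 blk=9 s=1: L1-HIT | VC [7, 13]

SEQ = [MISS, L1-HIT, L1-HIT, MISS, VC-HIT, VC-HIT, VC-HIT, VC-HIT, VC-HIT, L1-HIT, MISS, VC-HIT, L1-HIT]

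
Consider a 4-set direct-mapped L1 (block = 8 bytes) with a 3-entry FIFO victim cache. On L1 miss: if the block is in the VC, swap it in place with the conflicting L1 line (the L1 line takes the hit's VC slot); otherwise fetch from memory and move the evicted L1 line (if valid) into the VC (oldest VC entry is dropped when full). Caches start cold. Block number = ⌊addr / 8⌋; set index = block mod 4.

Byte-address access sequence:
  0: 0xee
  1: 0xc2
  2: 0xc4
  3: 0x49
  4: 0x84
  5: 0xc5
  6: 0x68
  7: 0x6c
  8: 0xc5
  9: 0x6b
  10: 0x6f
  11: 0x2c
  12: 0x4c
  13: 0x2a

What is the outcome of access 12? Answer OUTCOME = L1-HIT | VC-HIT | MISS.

OUTCOME = VC-HIT

0: 0xee (blk 29, set 1) → MISS  vc=[]
1: 0xc2 (blk 24, set 0) → MISS  vc=[]
2: 0xc4 (blk 24, set 0) → L1-HIT  vc=[]
3: 0x49 (blk 9, set 1) → MISS  vc=[29]
4: 0x84 (blk 16, set 0) → MISS  vc=[29, 24]
5: 0xc5 (blk 24, set 0) → VC-HIT  vc=[29, 16]
6: 0x68 (blk 13, set 1) → MISS  vc=[29, 16, 9]
7: 0x6c (blk 13, set 1) → L1-HIT  vc=[29, 16, 9]
8: 0xc5 (blk 24, set 0) → L1-HIT  vc=[29, 16, 9]
9: 0x6b (blk 13, set 1) → L1-HIT  vc=[29, 16, 9]
10: 0x6f (blk 13, set 1) → L1-HIT  vc=[29, 16, 9]
11: 0x2c (blk 5, set 1) → MISS  vc=[16, 9, 13]
12: 0x4c (blk 9, set 1) → VC-HIT  vc=[16, 5, 13]
13: 0x2a (blk 5, set 1) → VC-HIT  vc=[16, 9, 13]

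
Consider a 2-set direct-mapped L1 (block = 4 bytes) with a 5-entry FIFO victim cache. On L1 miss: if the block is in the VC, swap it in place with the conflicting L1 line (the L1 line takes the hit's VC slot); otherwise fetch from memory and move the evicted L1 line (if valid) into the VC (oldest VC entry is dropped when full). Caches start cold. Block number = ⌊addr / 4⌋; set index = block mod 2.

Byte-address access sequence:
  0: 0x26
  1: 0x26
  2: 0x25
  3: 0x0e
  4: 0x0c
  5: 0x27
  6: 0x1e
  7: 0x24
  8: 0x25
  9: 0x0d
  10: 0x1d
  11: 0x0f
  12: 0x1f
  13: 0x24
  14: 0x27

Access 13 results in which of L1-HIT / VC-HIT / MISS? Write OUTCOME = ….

OUTCOME = VC-HIT

#0 0x26→b9/s1 MISS; vc=[]
#1 0x26→b9/s1 L1-HIT; vc=[]
#2 0x25→b9/s1 L1-HIT; vc=[]
#3 0xe→b3/s1 MISS; vc=[9]
#4 0xc→b3/s1 L1-HIT; vc=[9]
#5 0x27→b9/s1 VC-HIT; vc=[3]
#6 0x1e→b7/s1 MISS; vc=[3,9]
#7 0x24→b9/s1 VC-HIT; vc=[3,7]
#8 0x25→b9/s1 L1-HIT; vc=[3,7]
#9 0xd→b3/s1 VC-HIT; vc=[9,7]
#10 0x1d→b7/s1 VC-HIT; vc=[9,3]
#11 0xf→b3/s1 VC-HIT; vc=[9,7]
#12 0x1f→b7/s1 VC-HIT; vc=[9,3]
#13 0x24→b9/s1 VC-HIT; vc=[7,3]
#14 0x27→b9/s1 L1-HIT; vc=[7,3]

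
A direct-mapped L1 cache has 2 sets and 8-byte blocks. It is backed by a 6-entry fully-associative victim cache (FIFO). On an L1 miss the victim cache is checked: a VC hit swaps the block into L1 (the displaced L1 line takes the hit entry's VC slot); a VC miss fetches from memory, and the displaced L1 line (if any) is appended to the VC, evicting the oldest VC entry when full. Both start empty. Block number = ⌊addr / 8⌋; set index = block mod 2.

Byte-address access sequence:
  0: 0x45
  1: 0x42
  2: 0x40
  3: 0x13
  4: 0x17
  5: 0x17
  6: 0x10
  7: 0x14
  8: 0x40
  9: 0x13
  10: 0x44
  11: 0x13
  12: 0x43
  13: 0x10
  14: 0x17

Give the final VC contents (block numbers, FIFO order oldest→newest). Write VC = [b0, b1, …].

VC = [8]

0: 0x45 (blk 8, set 0) → MISS  vc=[]
1: 0x42 (blk 8, set 0) → L1-HIT  vc=[]
2: 0x40 (blk 8, set 0) → L1-HIT  vc=[]
3: 0x13 (blk 2, set 0) → MISS  vc=[8]
4: 0x17 (blk 2, set 0) → L1-HIT  vc=[8]
5: 0x17 (blk 2, set 0) → L1-HIT  vc=[8]
6: 0x10 (blk 2, set 0) → L1-HIT  vc=[8]
7: 0x14 (blk 2, set 0) → L1-HIT  vc=[8]
8: 0x40 (blk 8, set 0) → VC-HIT  vc=[2]
9: 0x13 (blk 2, set 0) → VC-HIT  vc=[8]
10: 0x44 (blk 8, set 0) → VC-HIT  vc=[2]
11: 0x13 (blk 2, set 0) → VC-HIT  vc=[8]
12: 0x43 (blk 8, set 0) → VC-HIT  vc=[2]
13: 0x10 (blk 2, set 0) → VC-HIT  vc=[8]
14: 0x17 (blk 2, set 0) → L1-HIT  vc=[8]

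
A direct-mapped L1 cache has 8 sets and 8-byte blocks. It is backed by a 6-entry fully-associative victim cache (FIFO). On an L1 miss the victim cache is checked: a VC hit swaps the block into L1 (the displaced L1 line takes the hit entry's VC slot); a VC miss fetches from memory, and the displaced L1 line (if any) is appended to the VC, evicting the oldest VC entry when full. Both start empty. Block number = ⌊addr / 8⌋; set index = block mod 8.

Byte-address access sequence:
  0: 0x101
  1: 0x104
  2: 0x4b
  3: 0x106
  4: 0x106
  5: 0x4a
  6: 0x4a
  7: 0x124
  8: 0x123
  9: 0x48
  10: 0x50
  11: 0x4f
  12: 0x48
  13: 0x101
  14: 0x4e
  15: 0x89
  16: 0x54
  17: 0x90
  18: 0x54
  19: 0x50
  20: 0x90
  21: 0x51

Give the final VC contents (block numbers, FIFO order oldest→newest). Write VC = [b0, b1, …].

VC = [9, 18]

#0 0x101→b32/s0 MISS; vc=[]
#1 0x104→b32/s0 L1-HIT; vc=[]
#2 0x4b→b9/s1 MISS; vc=[]
#3 0x106→b32/s0 L1-HIT; vc=[]
#4 0x106→b32/s0 L1-HIT; vc=[]
#5 0x4a→b9/s1 L1-HIT; vc=[]
#6 0x4a→b9/s1 L1-HIT; vc=[]
#7 0x124→b36/s4 MISS; vc=[]
#8 0x123→b36/s4 L1-HIT; vc=[]
#9 0x48→b9/s1 L1-HIT; vc=[]
#10 0x50→b10/s2 MISS; vc=[]
#11 0x4f→b9/s1 L1-HIT; vc=[]
#12 0x48→b9/s1 L1-HIT; vc=[]
#13 0x101→b32/s0 L1-HIT; vc=[]
#14 0x4e→b9/s1 L1-HIT; vc=[]
#15 0x89→b17/s1 MISS; vc=[9]
#16 0x54→b10/s2 L1-HIT; vc=[9]
#17 0x90→b18/s2 MISS; vc=[9,10]
#18 0x54→b10/s2 VC-HIT; vc=[9,18]
#19 0x50→b10/s2 L1-HIT; vc=[9,18]
#20 0x90→b18/s2 VC-HIT; vc=[9,10]
#21 0x51→b10/s2 VC-HIT; vc=[9,18]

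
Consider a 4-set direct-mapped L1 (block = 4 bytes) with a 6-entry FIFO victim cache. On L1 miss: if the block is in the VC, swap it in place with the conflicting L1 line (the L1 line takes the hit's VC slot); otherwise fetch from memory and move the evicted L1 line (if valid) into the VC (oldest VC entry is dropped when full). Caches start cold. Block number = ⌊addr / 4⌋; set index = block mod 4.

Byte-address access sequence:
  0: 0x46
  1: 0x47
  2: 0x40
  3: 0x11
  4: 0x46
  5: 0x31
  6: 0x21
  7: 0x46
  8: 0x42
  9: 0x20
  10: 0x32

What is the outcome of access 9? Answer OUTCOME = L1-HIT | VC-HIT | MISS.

  [0] addr=0x46 blk=17 s=1: MISS | VC []
  [1] addr=0x47 blk=17 s=1: L1-HIT | VC []
  [2] addr=0x40 blk=16 s=0: MISS | VC []
  [3] addr=0x11 blk=4 s=0: MISS | VC [16]
  [4] addr=0x46 blk=17 s=1: L1-HIT | VC [16]
  [5] addr=0x31 blk=12 s=0: MISS | VC [16, 4]
  [6] addr=0x21 blk=8 s=0: MISS | VC [16, 4, 12]
  [7] addr=0x46 blk=17 s=1: L1-HIT | VC [16, 4, 12]
  [8] addr=0x42 blk=16 s=0: VC-HIT | VC [8, 4, 12]
  [9] addr=0x20 blk=8 s=0: VC-HIT | VC [16, 4, 12]
  [10] addr=0x32 blk=12 s=0: VC-HIT | VC [16, 4, 8]

OUTCOME = VC-HIT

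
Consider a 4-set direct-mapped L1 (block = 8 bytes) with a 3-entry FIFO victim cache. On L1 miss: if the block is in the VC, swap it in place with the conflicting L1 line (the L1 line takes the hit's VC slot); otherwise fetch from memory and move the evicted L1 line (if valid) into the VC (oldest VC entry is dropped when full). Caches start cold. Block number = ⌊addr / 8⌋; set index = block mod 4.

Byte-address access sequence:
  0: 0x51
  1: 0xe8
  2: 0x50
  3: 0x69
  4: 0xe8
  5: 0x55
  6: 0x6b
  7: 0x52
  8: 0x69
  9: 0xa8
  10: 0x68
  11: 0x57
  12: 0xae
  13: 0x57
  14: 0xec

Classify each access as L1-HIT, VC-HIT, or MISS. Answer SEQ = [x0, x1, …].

SEQ = [MISS, MISS, L1-HIT, MISS, VC-HIT, L1-HIT, VC-HIT, L1-HIT, L1-HIT, MISS, VC-HIT, L1-HIT, VC-HIT, L1-HIT, VC-HIT]

#0 0x51→b10/s2 MISS; vc=[]
#1 0xe8→b29/s1 MISS; vc=[]
#2 0x50→b10/s2 L1-HIT; vc=[]
#3 0x69→b13/s1 MISS; vc=[29]
#4 0xe8→b29/s1 VC-HIT; vc=[13]
#5 0x55→b10/s2 L1-HIT; vc=[13]
#6 0x6b→b13/s1 VC-HIT; vc=[29]
#7 0x52→b10/s2 L1-HIT; vc=[29]
#8 0x69→b13/s1 L1-HIT; vc=[29]
#9 0xa8→b21/s1 MISS; vc=[29,13]
#10 0x68→b13/s1 VC-HIT; vc=[29,21]
#11 0x57→b10/s2 L1-HIT; vc=[29,21]
#12 0xae→b21/s1 VC-HIT; vc=[29,13]
#13 0x57→b10/s2 L1-HIT; vc=[29,13]
#14 0xec→b29/s1 VC-HIT; vc=[21,13]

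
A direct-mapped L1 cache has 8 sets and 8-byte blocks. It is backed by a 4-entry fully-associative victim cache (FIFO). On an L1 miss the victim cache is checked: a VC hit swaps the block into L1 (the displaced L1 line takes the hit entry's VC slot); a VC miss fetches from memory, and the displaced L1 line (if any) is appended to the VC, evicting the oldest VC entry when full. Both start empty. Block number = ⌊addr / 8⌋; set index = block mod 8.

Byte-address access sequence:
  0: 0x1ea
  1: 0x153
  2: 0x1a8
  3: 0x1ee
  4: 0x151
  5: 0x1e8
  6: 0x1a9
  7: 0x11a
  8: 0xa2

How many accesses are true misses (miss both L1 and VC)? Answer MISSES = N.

#0 0x1ea→b61/s5 MISS; vc=[]
#1 0x153→b42/s2 MISS; vc=[]
#2 0x1a8→b53/s5 MISS; vc=[61]
#3 0x1ee→b61/s5 VC-HIT; vc=[53]
#4 0x151→b42/s2 L1-HIT; vc=[53]
#5 0x1e8→b61/s5 L1-HIT; vc=[53]
#6 0x1a9→b53/s5 VC-HIT; vc=[61]
#7 0x11a→b35/s3 MISS; vc=[61]
#8 0xa2→b20/s4 MISS; vc=[61]

MISSES = 5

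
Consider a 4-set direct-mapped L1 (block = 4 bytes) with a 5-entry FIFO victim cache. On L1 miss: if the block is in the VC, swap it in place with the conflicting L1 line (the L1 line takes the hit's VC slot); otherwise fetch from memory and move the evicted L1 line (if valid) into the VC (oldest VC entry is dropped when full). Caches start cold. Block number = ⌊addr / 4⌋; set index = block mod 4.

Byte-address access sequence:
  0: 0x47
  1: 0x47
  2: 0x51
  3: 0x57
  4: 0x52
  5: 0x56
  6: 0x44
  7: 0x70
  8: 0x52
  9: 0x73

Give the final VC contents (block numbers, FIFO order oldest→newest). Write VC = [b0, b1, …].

VC = [21, 20]

  [0] addr=0x47 blk=17 s=1: MISS | VC []
  [1] addr=0x47 blk=17 s=1: L1-HIT | VC []
  [2] addr=0x51 blk=20 s=0: MISS | VC []
  [3] addr=0x57 blk=21 s=1: MISS | VC [17]
  [4] addr=0x52 blk=20 s=0: L1-HIT | VC [17]
  [5] addr=0x56 blk=21 s=1: L1-HIT | VC [17]
  [6] addr=0x44 blk=17 s=1: VC-HIT | VC [21]
  [7] addr=0x70 blk=28 s=0: MISS | VC [21, 20]
  [8] addr=0x52 blk=20 s=0: VC-HIT | VC [21, 28]
  [9] addr=0x73 blk=28 s=0: VC-HIT | VC [21, 20]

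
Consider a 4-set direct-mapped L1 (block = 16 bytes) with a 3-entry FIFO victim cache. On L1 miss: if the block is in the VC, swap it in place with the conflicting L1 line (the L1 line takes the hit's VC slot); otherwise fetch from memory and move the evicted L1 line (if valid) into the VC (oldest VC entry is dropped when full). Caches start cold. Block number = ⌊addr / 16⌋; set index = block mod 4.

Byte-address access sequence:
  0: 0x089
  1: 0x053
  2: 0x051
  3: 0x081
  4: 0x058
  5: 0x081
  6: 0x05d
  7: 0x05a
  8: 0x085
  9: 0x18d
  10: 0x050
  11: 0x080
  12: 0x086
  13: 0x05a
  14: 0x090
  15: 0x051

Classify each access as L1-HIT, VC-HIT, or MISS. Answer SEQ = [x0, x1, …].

  [0] addr=0x89 blk=8 s=0: MISS | VC []
  [1] addr=0x53 blk=5 s=1: MISS | VC []
  [2] addr=0x51 blk=5 s=1: L1-HIT | VC []
  [3] addr=0x81 blk=8 s=0: L1-HIT | VC []
  [4] addr=0x58 blk=5 s=1: L1-HIT | VC []
  [5] addr=0x81 blk=8 s=0: L1-HIT | VC []
  [6] addr=0x5d blk=5 s=1: L1-HIT | VC []
  [7] addr=0x5a blk=5 s=1: L1-HIT | VC []
  [8] addr=0x85 blk=8 s=0: L1-HIT | VC []
  [9] addr=0x18d blk=24 s=0: MISS | VC [8]
  [10] addr=0x50 blk=5 s=1: L1-HIT | VC [8]
  [11] addr=0x80 blk=8 s=0: VC-HIT | VC [24]
  [12] addr=0x86 blk=8 s=0: L1-HIT | VC [24]
  [13] addr=0x5a blk=5 s=1: L1-HIT | VC [24]
  [14] addr=0x90 blk=9 s=1: MISS | VC [24, 5]
  [15] addr=0x51 blk=5 s=1: VC-HIT | VC [24, 9]

SEQ = [MISS, MISS, L1-HIT, L1-HIT, L1-HIT, L1-HIT, L1-HIT, L1-HIT, L1-HIT, MISS, L1-HIT, VC-HIT, L1-HIT, L1-HIT, MISS, VC-HIT]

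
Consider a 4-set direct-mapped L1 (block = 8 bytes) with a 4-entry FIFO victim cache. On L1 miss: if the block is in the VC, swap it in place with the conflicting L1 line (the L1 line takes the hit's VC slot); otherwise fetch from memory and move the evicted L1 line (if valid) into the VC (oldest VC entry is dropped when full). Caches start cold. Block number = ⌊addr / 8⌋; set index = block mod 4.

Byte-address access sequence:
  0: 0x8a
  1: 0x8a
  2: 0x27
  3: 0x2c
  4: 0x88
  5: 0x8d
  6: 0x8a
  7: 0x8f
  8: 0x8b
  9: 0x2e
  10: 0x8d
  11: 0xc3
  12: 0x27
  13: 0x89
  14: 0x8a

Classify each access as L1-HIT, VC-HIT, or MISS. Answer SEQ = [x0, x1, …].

SEQ = [MISS, L1-HIT, MISS, MISS, VC-HIT, L1-HIT, L1-HIT, L1-HIT, L1-HIT, VC-HIT, VC-HIT, MISS, VC-HIT, L1-HIT, L1-HIT]

#0 0x8a→b17/s1 MISS; vc=[]
#1 0x8a→b17/s1 L1-HIT; vc=[]
#2 0x27→b4/s0 MISS; vc=[]
#3 0x2c→b5/s1 MISS; vc=[17]
#4 0x88→b17/s1 VC-HIT; vc=[5]
#5 0x8d→b17/s1 L1-HIT; vc=[5]
#6 0x8a→b17/s1 L1-HIT; vc=[5]
#7 0x8f→b17/s1 L1-HIT; vc=[5]
#8 0x8b→b17/s1 L1-HIT; vc=[5]
#9 0x2e→b5/s1 VC-HIT; vc=[17]
#10 0x8d→b17/s1 VC-HIT; vc=[5]
#11 0xc3→b24/s0 MISS; vc=[5,4]
#12 0x27→b4/s0 VC-HIT; vc=[5,24]
#13 0x89→b17/s1 L1-HIT; vc=[5,24]
#14 0x8a→b17/s1 L1-HIT; vc=[5,24]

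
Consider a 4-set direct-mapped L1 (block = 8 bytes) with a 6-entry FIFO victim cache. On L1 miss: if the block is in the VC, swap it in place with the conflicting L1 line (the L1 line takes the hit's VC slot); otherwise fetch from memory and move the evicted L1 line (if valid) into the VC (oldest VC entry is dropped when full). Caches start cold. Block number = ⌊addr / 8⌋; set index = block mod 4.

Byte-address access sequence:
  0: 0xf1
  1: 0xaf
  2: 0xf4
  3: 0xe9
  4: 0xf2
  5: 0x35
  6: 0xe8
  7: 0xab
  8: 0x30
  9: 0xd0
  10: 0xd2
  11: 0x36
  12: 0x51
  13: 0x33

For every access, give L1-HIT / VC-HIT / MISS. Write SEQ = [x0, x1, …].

SEQ = [MISS, MISS, L1-HIT, MISS, L1-HIT, MISS, L1-HIT, VC-HIT, L1-HIT, MISS, L1-HIT, VC-HIT, MISS, VC-HIT]

  [0] addr=0xf1 blk=30 s=2: MISS | VC []
  [1] addr=0xaf blk=21 s=1: MISS | VC []
  [2] addr=0xf4 blk=30 s=2: L1-HIT | VC []
  [3] addr=0xe9 blk=29 s=1: MISS | VC [21]
  [4] addr=0xf2 blk=30 s=2: L1-HIT | VC [21]
  [5] addr=0x35 blk=6 s=2: MISS | VC [21, 30]
  [6] addr=0xe8 blk=29 s=1: L1-HIT | VC [21, 30]
  [7] addr=0xab blk=21 s=1: VC-HIT | VC [29, 30]
  [8] addr=0x30 blk=6 s=2: L1-HIT | VC [29, 30]
  [9] addr=0xd0 blk=26 s=2: MISS | VC [29, 30, 6]
  [10] addr=0xd2 blk=26 s=2: L1-HIT | VC [29, 30, 6]
  [11] addr=0x36 blk=6 s=2: VC-HIT | VC [29, 30, 26]
  [12] addr=0x51 blk=10 s=2: MISS | VC [29, 30, 26, 6]
  [13] addr=0x33 blk=6 s=2: VC-HIT | VC [29, 30, 26, 10]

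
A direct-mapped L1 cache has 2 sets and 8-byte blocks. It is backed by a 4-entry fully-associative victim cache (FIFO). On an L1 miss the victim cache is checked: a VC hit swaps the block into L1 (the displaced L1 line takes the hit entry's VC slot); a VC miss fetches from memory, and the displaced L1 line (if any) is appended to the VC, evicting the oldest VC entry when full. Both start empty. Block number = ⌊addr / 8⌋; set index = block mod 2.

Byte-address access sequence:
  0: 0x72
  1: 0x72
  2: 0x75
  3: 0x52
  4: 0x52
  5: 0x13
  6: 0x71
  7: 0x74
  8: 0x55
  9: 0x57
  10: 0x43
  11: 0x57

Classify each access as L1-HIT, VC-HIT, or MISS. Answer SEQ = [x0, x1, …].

#0 0x72→b14/s0 MISS; vc=[]
#1 0x72→b14/s0 L1-HIT; vc=[]
#2 0x75→b14/s0 L1-HIT; vc=[]
#3 0x52→b10/s0 MISS; vc=[14]
#4 0x52→b10/s0 L1-HIT; vc=[14]
#5 0x13→b2/s0 MISS; vc=[14,10]
#6 0x71→b14/s0 VC-HIT; vc=[2,10]
#7 0x74→b14/s0 L1-HIT; vc=[2,10]
#8 0x55→b10/s0 VC-HIT; vc=[2,14]
#9 0x57→b10/s0 L1-HIT; vc=[2,14]
#10 0x43→b8/s0 MISS; vc=[2,14,10]
#11 0x57→b10/s0 VC-HIT; vc=[2,14,8]

SEQ = [MISS, L1-HIT, L1-HIT, MISS, L1-HIT, MISS, VC-HIT, L1-HIT, VC-HIT, L1-HIT, MISS, VC-HIT]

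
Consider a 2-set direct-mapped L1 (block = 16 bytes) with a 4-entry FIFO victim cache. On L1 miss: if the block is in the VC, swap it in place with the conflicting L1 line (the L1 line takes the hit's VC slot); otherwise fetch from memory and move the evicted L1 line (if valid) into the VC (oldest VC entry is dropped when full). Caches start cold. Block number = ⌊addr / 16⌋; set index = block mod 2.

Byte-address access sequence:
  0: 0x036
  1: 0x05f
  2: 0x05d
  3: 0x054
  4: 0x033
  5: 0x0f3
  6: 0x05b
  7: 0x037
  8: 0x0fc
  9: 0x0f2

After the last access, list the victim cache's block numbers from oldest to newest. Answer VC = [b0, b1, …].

VC = [3, 5]

  [0] addr=0x36 blk=3 s=1: MISS | VC []
  [1] addr=0x5f blk=5 s=1: MISS | VC [3]
  [2] addr=0x5d blk=5 s=1: L1-HIT | VC [3]
  [3] addr=0x54 blk=5 s=1: L1-HIT | VC [3]
  [4] addr=0x33 blk=3 s=1: VC-HIT | VC [5]
  [5] addr=0xf3 blk=15 s=1: MISS | VC [5, 3]
  [6] addr=0x5b blk=5 s=1: VC-HIT | VC [15, 3]
  [7] addr=0x37 blk=3 s=1: VC-HIT | VC [15, 5]
  [8] addr=0xfc blk=15 s=1: VC-HIT | VC [3, 5]
  [9] addr=0xf2 blk=15 s=1: L1-HIT | VC [3, 5]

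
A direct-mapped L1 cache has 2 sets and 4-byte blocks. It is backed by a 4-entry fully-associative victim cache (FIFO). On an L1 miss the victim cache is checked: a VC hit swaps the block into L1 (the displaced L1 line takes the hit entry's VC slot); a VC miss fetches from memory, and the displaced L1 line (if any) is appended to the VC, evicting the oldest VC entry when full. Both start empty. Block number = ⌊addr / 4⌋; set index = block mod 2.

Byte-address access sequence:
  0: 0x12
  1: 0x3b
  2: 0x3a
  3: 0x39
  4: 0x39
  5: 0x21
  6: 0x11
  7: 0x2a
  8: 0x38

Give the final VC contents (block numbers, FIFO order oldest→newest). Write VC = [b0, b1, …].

#0 0x12→b4/s0 MISS; vc=[]
#1 0x3b→b14/s0 MISS; vc=[4]
#2 0x3a→b14/s0 L1-HIT; vc=[4]
#3 0x39→b14/s0 L1-HIT; vc=[4]
#4 0x39→b14/s0 L1-HIT; vc=[4]
#5 0x21→b8/s0 MISS; vc=[4,14]
#6 0x11→b4/s0 VC-HIT; vc=[8,14]
#7 0x2a→b10/s0 MISS; vc=[8,14,4]
#8 0x38→b14/s0 VC-HIT; vc=[8,10,4]

VC = [8, 10, 4]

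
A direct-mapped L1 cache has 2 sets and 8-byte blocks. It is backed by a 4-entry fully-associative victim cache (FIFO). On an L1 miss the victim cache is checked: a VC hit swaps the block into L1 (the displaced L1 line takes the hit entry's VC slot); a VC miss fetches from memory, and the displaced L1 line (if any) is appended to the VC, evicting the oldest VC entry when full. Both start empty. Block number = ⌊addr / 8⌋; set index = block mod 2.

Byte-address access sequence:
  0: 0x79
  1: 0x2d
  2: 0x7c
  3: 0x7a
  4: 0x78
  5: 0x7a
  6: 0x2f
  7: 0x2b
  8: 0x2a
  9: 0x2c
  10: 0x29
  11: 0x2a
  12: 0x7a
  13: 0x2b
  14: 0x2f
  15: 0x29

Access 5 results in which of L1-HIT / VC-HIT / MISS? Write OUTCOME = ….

OUTCOME = L1-HIT

0: 0x79 (blk 15, set 1) → MISS  vc=[]
1: 0x2d (blk 5, set 1) → MISS  vc=[15]
2: 0x7c (blk 15, set 1) → VC-HIT  vc=[5]
3: 0x7a (blk 15, set 1) → L1-HIT  vc=[5]
4: 0x78 (blk 15, set 1) → L1-HIT  vc=[5]
5: 0x7a (blk 15, set 1) → L1-HIT  vc=[5]
6: 0x2f (blk 5, set 1) → VC-HIT  vc=[15]
7: 0x2b (blk 5, set 1) → L1-HIT  vc=[15]
8: 0x2a (blk 5, set 1) → L1-HIT  vc=[15]
9: 0x2c (blk 5, set 1) → L1-HIT  vc=[15]
10: 0x29 (blk 5, set 1) → L1-HIT  vc=[15]
11: 0x2a (blk 5, set 1) → L1-HIT  vc=[15]
12: 0x7a (blk 15, set 1) → VC-HIT  vc=[5]
13: 0x2b (blk 5, set 1) → VC-HIT  vc=[15]
14: 0x2f (blk 5, set 1) → L1-HIT  vc=[15]
15: 0x29 (blk 5, set 1) → L1-HIT  vc=[15]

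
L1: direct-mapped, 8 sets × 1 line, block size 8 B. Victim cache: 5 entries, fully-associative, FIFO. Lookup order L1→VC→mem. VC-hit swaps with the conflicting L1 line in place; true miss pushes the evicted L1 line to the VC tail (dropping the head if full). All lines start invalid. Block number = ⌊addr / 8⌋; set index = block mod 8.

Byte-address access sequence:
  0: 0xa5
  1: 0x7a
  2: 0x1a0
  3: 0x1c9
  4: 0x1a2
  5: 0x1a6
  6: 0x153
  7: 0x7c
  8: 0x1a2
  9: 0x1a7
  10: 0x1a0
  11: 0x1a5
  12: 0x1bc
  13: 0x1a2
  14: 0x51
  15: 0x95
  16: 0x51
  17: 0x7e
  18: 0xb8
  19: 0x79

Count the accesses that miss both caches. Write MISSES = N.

MISSES = 9

#0 0xa5→b20/s4 MISS; vc=[]
#1 0x7a→b15/s7 MISS; vc=[]
#2 0x1a0→b52/s4 MISS; vc=[20]
#3 0x1c9→b57/s1 MISS; vc=[20]
#4 0x1a2→b52/s4 L1-HIT; vc=[20]
#5 0x1a6→b52/s4 L1-HIT; vc=[20]
#6 0x153→b42/s2 MISS; vc=[20]
#7 0x7c→b15/s7 L1-HIT; vc=[20]
#8 0x1a2→b52/s4 L1-HIT; vc=[20]
#9 0x1a7→b52/s4 L1-HIT; vc=[20]
#10 0x1a0→b52/s4 L1-HIT; vc=[20]
#11 0x1a5→b52/s4 L1-HIT; vc=[20]
#12 0x1bc→b55/s7 MISS; vc=[20,15]
#13 0x1a2→b52/s4 L1-HIT; vc=[20,15]
#14 0x51→b10/s2 MISS; vc=[20,15,42]
#15 0x95→b18/s2 MISS; vc=[20,15,42,10]
#16 0x51→b10/s2 VC-HIT; vc=[20,15,42,18]
#17 0x7e→b15/s7 VC-HIT; vc=[20,55,42,18]
#18 0xb8→b23/s7 MISS; vc=[20,55,42,18,15]
#19 0x79→b15/s7 VC-HIT; vc=[20,55,42,18,23]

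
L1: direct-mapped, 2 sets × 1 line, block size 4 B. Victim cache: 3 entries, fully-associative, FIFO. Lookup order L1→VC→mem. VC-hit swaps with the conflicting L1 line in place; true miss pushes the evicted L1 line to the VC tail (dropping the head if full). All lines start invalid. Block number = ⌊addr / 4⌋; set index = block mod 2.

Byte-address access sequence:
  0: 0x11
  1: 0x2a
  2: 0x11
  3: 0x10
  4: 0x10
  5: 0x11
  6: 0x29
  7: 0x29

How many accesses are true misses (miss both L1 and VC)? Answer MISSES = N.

  [0] addr=0x11 blk=4 s=0: MISS | VC []
  [1] addr=0x2a blk=10 s=0: MISS | VC [4]
  [2] addr=0x11 blk=4 s=0: VC-HIT | VC [10]
  [3] addr=0x10 blk=4 s=0: L1-HIT | VC [10]
  [4] addr=0x10 blk=4 s=0: L1-HIT | VC [10]
  [5] addr=0x11 blk=4 s=0: L1-HIT | VC [10]
  [6] addr=0x29 blk=10 s=0: VC-HIT | VC [4]
  [7] addr=0x29 blk=10 s=0: L1-HIT | VC [4]

MISSES = 2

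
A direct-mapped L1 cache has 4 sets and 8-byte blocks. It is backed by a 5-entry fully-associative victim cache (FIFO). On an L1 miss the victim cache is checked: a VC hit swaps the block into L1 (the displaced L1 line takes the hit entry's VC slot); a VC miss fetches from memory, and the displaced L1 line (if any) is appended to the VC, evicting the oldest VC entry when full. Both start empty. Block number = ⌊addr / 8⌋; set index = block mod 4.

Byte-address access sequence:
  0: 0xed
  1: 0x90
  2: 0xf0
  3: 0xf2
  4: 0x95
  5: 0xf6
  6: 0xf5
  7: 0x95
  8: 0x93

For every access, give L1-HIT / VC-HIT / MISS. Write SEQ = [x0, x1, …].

0: 0xed (blk 29, set 1) → MISS  vc=[]
1: 0x90 (blk 18, set 2) → MISS  vc=[]
2: 0xf0 (blk 30, set 2) → MISS  vc=[18]
3: 0xf2 (blk 30, set 2) → L1-HIT  vc=[18]
4: 0x95 (blk 18, set 2) → VC-HIT  vc=[30]
5: 0xf6 (blk 30, set 2) → VC-HIT  vc=[18]
6: 0xf5 (blk 30, set 2) → L1-HIT  vc=[18]
7: 0x95 (blk 18, set 2) → VC-HIT  vc=[30]
8: 0x93 (blk 18, set 2) → L1-HIT  vc=[30]

SEQ = [MISS, MISS, MISS, L1-HIT, VC-HIT, VC-HIT, L1-HIT, VC-HIT, L1-HIT]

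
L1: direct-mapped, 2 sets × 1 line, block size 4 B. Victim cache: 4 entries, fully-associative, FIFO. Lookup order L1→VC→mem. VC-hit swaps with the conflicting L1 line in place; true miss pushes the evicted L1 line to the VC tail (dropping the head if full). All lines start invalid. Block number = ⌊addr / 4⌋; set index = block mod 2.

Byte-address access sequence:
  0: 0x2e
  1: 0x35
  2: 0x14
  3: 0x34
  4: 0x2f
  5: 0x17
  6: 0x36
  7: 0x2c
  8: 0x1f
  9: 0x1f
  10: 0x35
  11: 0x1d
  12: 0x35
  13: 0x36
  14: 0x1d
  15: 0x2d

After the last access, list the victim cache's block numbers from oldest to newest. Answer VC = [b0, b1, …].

  [0] addr=0x2e blk=11 s=1: MISS | VC []
  [1] addr=0x35 blk=13 s=1: MISS | VC [11]
  [2] addr=0x14 blk=5 s=1: MISS | VC [11, 13]
  [3] addr=0x34 blk=13 s=1: VC-HIT | VC [11, 5]
  [4] addr=0x2f blk=11 s=1: VC-HIT | VC [13, 5]
  [5] addr=0x17 blk=5 s=1: VC-HIT | VC [13, 11]
  [6] addr=0x36 blk=13 s=1: VC-HIT | VC [5, 11]
  [7] addr=0x2c blk=11 s=1: VC-HIT | VC [5, 13]
  [8] addr=0x1f blk=7 s=1: MISS | VC [5, 13, 11]
  [9] addr=0x1f blk=7 s=1: L1-HIT | VC [5, 13, 11]
  [10] addr=0x35 blk=13 s=1: VC-HIT | VC [5, 7, 11]
  [11] addr=0x1d blk=7 s=1: VC-HIT | VC [5, 13, 11]
  [12] addr=0x35 blk=13 s=1: VC-HIT | VC [5, 7, 11]
  [13] addr=0x36 blk=13 s=1: L1-HIT | VC [5, 7, 11]
  [14] addr=0x1d blk=7 s=1: VC-HIT | VC [5, 13, 11]
  [15] addr=0x2d blk=11 s=1: VC-HIT | VC [5, 13, 7]

VC = [5, 13, 7]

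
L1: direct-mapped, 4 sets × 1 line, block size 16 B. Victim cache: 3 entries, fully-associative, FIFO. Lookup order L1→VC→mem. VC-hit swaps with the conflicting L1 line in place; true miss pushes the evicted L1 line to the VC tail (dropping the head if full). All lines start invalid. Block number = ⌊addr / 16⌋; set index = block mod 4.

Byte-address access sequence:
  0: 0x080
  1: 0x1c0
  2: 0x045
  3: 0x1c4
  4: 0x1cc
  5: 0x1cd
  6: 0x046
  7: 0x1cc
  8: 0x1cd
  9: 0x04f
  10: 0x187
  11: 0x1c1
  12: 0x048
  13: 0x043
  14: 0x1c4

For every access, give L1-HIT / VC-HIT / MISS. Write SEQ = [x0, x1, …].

SEQ = [MISS, MISS, MISS, VC-HIT, L1-HIT, L1-HIT, VC-HIT, VC-HIT, L1-HIT, VC-HIT, MISS, VC-HIT, VC-HIT, L1-HIT, VC-HIT]

#0 0x80→b8/s0 MISS; vc=[]
#1 0x1c0→b28/s0 MISS; vc=[8]
#2 0x45→b4/s0 MISS; vc=[8,28]
#3 0x1c4→b28/s0 VC-HIT; vc=[8,4]
#4 0x1cc→b28/s0 L1-HIT; vc=[8,4]
#5 0x1cd→b28/s0 L1-HIT; vc=[8,4]
#6 0x46→b4/s0 VC-HIT; vc=[8,28]
#7 0x1cc→b28/s0 VC-HIT; vc=[8,4]
#8 0x1cd→b28/s0 L1-HIT; vc=[8,4]
#9 0x4f→b4/s0 VC-HIT; vc=[8,28]
#10 0x187→b24/s0 MISS; vc=[8,28,4]
#11 0x1c1→b28/s0 VC-HIT; vc=[8,24,4]
#12 0x48→b4/s0 VC-HIT; vc=[8,24,28]
#13 0x43→b4/s0 L1-HIT; vc=[8,24,28]
#14 0x1c4→b28/s0 VC-HIT; vc=[8,24,4]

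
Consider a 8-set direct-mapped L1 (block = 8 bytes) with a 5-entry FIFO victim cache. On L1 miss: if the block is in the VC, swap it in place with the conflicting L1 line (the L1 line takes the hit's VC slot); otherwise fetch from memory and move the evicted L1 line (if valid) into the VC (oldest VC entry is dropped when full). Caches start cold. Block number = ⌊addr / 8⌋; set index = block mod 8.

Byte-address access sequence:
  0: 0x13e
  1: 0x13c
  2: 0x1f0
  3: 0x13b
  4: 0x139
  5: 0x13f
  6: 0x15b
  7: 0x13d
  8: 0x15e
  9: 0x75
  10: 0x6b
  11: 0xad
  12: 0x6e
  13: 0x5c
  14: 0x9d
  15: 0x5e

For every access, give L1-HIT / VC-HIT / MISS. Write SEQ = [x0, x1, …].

SEQ = [MISS, L1-HIT, MISS, L1-HIT, L1-HIT, L1-HIT, MISS, L1-HIT, L1-HIT, MISS, MISS, MISS, VC-HIT, MISS, MISS, VC-HIT]

0: 0x13e (blk 39, set 7) → MISS  vc=[]
1: 0x13c (blk 39, set 7) → L1-HIT  vc=[]
2: 0x1f0 (blk 62, set 6) → MISS  vc=[]
3: 0x13b (blk 39, set 7) → L1-HIT  vc=[]
4: 0x139 (blk 39, set 7) → L1-HIT  vc=[]
5: 0x13f (blk 39, set 7) → L1-HIT  vc=[]
6: 0x15b (blk 43, set 3) → MISS  vc=[]
7: 0x13d (blk 39, set 7) → L1-HIT  vc=[]
8: 0x15e (blk 43, set 3) → L1-HIT  vc=[]
9: 0x75 (blk 14, set 6) → MISS  vc=[62]
10: 0x6b (blk 13, set 5) → MISS  vc=[62]
11: 0xad (blk 21, set 5) → MISS  vc=[62, 13]
12: 0x6e (blk 13, set 5) → VC-HIT  vc=[62, 21]
13: 0x5c (blk 11, set 3) → MISS  vc=[62, 21, 43]
14: 0x9d (blk 19, set 3) → MISS  vc=[62, 21, 43, 11]
15: 0x5e (blk 11, set 3) → VC-HIT  vc=[62, 21, 43, 19]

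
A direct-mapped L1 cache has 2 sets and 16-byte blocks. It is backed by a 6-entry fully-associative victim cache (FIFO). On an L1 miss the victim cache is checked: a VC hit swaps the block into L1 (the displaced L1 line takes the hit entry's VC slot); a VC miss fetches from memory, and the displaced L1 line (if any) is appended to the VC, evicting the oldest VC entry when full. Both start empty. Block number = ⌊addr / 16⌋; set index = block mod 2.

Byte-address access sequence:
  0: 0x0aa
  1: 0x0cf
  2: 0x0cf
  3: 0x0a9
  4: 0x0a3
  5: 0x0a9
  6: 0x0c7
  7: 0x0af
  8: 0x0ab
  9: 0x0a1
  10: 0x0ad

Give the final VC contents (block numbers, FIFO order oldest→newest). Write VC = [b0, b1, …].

VC = [12]

0: 0xaa (blk 10, set 0) → MISS  vc=[]
1: 0xcf (blk 12, set 0) → MISS  vc=[10]
2: 0xcf (blk 12, set 0) → L1-HIT  vc=[10]
3: 0xa9 (blk 10, set 0) → VC-HIT  vc=[12]
4: 0xa3 (blk 10, set 0) → L1-HIT  vc=[12]
5: 0xa9 (blk 10, set 0) → L1-HIT  vc=[12]
6: 0xc7 (blk 12, set 0) → VC-HIT  vc=[10]
7: 0xaf (blk 10, set 0) → VC-HIT  vc=[12]
8: 0xab (blk 10, set 0) → L1-HIT  vc=[12]
9: 0xa1 (blk 10, set 0) → L1-HIT  vc=[12]
10: 0xad (blk 10, set 0) → L1-HIT  vc=[12]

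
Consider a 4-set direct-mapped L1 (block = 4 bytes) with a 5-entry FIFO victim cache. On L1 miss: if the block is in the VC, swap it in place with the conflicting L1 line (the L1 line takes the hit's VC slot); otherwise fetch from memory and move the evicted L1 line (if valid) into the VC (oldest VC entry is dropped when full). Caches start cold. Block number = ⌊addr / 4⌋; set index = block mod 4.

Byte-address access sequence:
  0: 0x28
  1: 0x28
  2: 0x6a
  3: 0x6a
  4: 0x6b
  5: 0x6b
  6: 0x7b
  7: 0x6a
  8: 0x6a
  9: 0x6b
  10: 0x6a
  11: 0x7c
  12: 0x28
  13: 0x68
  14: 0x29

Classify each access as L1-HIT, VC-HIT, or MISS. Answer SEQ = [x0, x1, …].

SEQ = [MISS, L1-HIT, MISS, L1-HIT, L1-HIT, L1-HIT, MISS, VC-HIT, L1-HIT, L1-HIT, L1-HIT, MISS, VC-HIT, VC-HIT, VC-HIT]

#0 0x28→b10/s2 MISS; vc=[]
#1 0x28→b10/s2 L1-HIT; vc=[]
#2 0x6a→b26/s2 MISS; vc=[10]
#3 0x6a→b26/s2 L1-HIT; vc=[10]
#4 0x6b→b26/s2 L1-HIT; vc=[10]
#5 0x6b→b26/s2 L1-HIT; vc=[10]
#6 0x7b→b30/s2 MISS; vc=[10,26]
#7 0x6a→b26/s2 VC-HIT; vc=[10,30]
#8 0x6a→b26/s2 L1-HIT; vc=[10,30]
#9 0x6b→b26/s2 L1-HIT; vc=[10,30]
#10 0x6a→b26/s2 L1-HIT; vc=[10,30]
#11 0x7c→b31/s3 MISS; vc=[10,30]
#12 0x28→b10/s2 VC-HIT; vc=[26,30]
#13 0x68→b26/s2 VC-HIT; vc=[10,30]
#14 0x29→b10/s2 VC-HIT; vc=[26,30]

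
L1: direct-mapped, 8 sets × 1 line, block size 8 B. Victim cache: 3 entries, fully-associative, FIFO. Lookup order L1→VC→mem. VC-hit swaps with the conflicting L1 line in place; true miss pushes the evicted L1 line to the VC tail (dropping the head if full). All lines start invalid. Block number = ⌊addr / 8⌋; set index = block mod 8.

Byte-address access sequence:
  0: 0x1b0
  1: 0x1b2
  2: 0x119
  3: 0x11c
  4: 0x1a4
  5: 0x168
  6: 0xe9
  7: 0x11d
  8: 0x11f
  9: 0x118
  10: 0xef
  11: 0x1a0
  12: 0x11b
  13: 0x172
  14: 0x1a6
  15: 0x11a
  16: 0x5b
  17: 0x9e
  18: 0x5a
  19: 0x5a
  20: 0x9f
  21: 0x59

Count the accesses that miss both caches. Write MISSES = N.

0: 0x1b0 (blk 54, set 6) → MISS  vc=[]
1: 0x1b2 (blk 54, set 6) → L1-HIT  vc=[]
2: 0x119 (blk 35, set 3) → MISS  vc=[]
3: 0x11c (blk 35, set 3) → L1-HIT  vc=[]
4: 0x1a4 (blk 52, set 4) → MISS  vc=[]
5: 0x168 (blk 45, set 5) → MISS  vc=[]
6: 0xe9 (blk 29, set 5) → MISS  vc=[45]
7: 0x11d (blk 35, set 3) → L1-HIT  vc=[45]
8: 0x11f (blk 35, set 3) → L1-HIT  vc=[45]
9: 0x118 (blk 35, set 3) → L1-HIT  vc=[45]
10: 0xef (blk 29, set 5) → L1-HIT  vc=[45]
11: 0x1a0 (blk 52, set 4) → L1-HIT  vc=[45]
12: 0x11b (blk 35, set 3) → L1-HIT  vc=[45]
13: 0x172 (blk 46, set 6) → MISS  vc=[45, 54]
14: 0x1a6 (blk 52, set 4) → L1-HIT  vc=[45, 54]
15: 0x11a (blk 35, set 3) → L1-HIT  vc=[45, 54]
16: 0x5b (blk 11, set 3) → MISS  vc=[45, 54, 35]
17: 0x9e (blk 19, set 3) → MISS  vc=[54, 35, 11]
18: 0x5a (blk 11, set 3) → VC-HIT  vc=[54, 35, 19]
19: 0x5a (blk 11, set 3) → L1-HIT  vc=[54, 35, 19]
20: 0x9f (blk 19, set 3) → VC-HIT  vc=[54, 35, 11]
21: 0x59 (blk 11, set 3) → VC-HIT  vc=[54, 35, 19]

MISSES = 8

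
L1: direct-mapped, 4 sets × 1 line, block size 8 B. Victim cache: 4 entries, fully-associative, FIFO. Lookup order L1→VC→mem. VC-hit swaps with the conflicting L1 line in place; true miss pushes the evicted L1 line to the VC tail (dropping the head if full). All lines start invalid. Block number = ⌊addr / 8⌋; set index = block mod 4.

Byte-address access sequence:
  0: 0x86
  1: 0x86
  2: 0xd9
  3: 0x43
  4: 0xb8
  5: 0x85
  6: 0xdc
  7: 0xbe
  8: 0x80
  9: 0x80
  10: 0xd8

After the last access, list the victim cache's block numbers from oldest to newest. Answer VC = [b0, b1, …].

#0 0x86→b16/s0 MISS; vc=[]
#1 0x86→b16/s0 L1-HIT; vc=[]
#2 0xd9→b27/s3 MISS; vc=[]
#3 0x43→b8/s0 MISS; vc=[16]
#4 0xb8→b23/s3 MISS; vc=[16,27]
#5 0x85→b16/s0 VC-HIT; vc=[8,27]
#6 0xdc→b27/s3 VC-HIT; vc=[8,23]
#7 0xbe→b23/s3 VC-HIT; vc=[8,27]
#8 0x80→b16/s0 L1-HIT; vc=[8,27]
#9 0x80→b16/s0 L1-HIT; vc=[8,27]
#10 0xd8→b27/s3 VC-HIT; vc=[8,23]

VC = [8, 23]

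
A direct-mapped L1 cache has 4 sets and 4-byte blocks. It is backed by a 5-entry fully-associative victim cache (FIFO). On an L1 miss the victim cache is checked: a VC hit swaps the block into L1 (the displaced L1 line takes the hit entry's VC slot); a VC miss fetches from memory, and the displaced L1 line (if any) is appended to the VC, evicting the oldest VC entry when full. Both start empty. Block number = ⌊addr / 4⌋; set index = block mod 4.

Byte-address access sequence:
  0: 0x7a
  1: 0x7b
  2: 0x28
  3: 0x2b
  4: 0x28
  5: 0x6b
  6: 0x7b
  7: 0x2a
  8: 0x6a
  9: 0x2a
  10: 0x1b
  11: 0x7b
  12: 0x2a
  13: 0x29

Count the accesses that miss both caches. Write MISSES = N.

MISSES = 4

0: 0x7a (blk 30, set 2) → MISS  vc=[]
1: 0x7b (blk 30, set 2) → L1-HIT  vc=[]
2: 0x28 (blk 10, set 2) → MISS  vc=[30]
3: 0x2b (blk 10, set 2) → L1-HIT  vc=[30]
4: 0x28 (blk 10, set 2) → L1-HIT  vc=[30]
5: 0x6b (blk 26, set 2) → MISS  vc=[30, 10]
6: 0x7b (blk 30, set 2) → VC-HIT  vc=[26, 10]
7: 0x2a (blk 10, set 2) → VC-HIT  vc=[26, 30]
8: 0x6a (blk 26, set 2) → VC-HIT  vc=[10, 30]
9: 0x2a (blk 10, set 2) → VC-HIT  vc=[26, 30]
10: 0x1b (blk 6, set 2) → MISS  vc=[26, 30, 10]
11: 0x7b (blk 30, set 2) → VC-HIT  vc=[26, 6, 10]
12: 0x2a (blk 10, set 2) → VC-HIT  vc=[26, 6, 30]
13: 0x29 (blk 10, set 2) → L1-HIT  vc=[26, 6, 30]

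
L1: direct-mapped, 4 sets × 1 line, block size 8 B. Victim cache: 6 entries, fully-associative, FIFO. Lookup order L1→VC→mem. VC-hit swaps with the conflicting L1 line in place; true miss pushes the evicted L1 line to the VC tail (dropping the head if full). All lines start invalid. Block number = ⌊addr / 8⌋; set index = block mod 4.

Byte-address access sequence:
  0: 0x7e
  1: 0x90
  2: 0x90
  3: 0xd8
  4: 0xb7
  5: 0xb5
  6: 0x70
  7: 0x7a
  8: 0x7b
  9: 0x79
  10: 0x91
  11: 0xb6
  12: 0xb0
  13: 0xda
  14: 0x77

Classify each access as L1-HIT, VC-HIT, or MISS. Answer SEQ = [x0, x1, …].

SEQ = [MISS, MISS, L1-HIT, MISS, MISS, L1-HIT, MISS, VC-HIT, L1-HIT, L1-HIT, VC-HIT, VC-HIT, L1-HIT, VC-HIT, VC-HIT]

#0 0x7e→b15/s3 MISS; vc=[]
#1 0x90→b18/s2 MISS; vc=[]
#2 0x90→b18/s2 L1-HIT; vc=[]
#3 0xd8→b27/s3 MISS; vc=[15]
#4 0xb7→b22/s2 MISS; vc=[15,18]
#5 0xb5→b22/s2 L1-HIT; vc=[15,18]
#6 0x70→b14/s2 MISS; vc=[15,18,22]
#7 0x7a→b15/s3 VC-HIT; vc=[27,18,22]
#8 0x7b→b15/s3 L1-HIT; vc=[27,18,22]
#9 0x79→b15/s3 L1-HIT; vc=[27,18,22]
#10 0x91→b18/s2 VC-HIT; vc=[27,14,22]
#11 0xb6→b22/s2 VC-HIT; vc=[27,14,18]
#12 0xb0→b22/s2 L1-HIT; vc=[27,14,18]
#13 0xda→b27/s3 VC-HIT; vc=[15,14,18]
#14 0x77→b14/s2 VC-HIT; vc=[15,22,18]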